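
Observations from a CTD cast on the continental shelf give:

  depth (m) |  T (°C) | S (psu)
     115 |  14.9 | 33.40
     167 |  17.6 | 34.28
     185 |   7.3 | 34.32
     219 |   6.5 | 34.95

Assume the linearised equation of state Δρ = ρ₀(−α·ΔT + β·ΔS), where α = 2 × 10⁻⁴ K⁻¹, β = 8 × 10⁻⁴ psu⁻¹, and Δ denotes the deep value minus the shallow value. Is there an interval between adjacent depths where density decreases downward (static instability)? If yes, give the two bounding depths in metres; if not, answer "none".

none

Evaluate Δρ/ρ₀ = −αΔT + βΔS across each adjacent pair:
  115–167 m: −αΔT+βΔS = −(2 × 10⁻⁴)(+2.7)+(8 × 10⁻⁴)(+0.88) = 1.6 × 10⁻⁴ → stable
  167–185 m: −αΔT+βΔS = −(2 × 10⁻⁴)(-10.3)+(8 × 10⁻⁴)(+0.04) = 2.1 × 10⁻³ → stable
  185–219 m: −αΔT+βΔS = −(2 × 10⁻⁴)(-0.8)+(8 × 10⁻⁴)(+0.63) = 6.6 × 10⁻⁴ → stable
Every interval has Δρ > 0: the column is stably stratified throughout.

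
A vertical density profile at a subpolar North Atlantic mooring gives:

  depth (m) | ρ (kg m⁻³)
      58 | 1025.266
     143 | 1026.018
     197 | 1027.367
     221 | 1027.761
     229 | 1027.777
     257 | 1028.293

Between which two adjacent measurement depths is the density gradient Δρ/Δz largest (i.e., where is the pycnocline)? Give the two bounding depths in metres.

Compute the density gradient over each adjacent pair:
  58–143 m: Δρ/Δz = 0.752/85 = 8.8 × 10⁻³ kg m⁻⁴
  143–197 m: Δρ/Δz = 1.349/54 = 0.025 kg m⁻⁴
  197–221 m: Δρ/Δz = 0.394/24 = 0.016 kg m⁻⁴
  221–229 m: Δρ/Δz = 0.016/8 = 2.0 × 10⁻³ kg m⁻⁴
  229–257 m: Δρ/Δz = 0.516/28 = 0.018 kg m⁻⁴
The largest gradient is in the 143–197 m interval — the pycnocline.

143–197 m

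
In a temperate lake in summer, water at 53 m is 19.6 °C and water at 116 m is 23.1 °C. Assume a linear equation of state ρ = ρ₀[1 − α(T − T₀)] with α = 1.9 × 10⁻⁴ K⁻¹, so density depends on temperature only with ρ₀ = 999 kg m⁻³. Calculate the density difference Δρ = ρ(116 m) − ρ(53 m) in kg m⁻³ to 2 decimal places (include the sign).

-0.66 kg m⁻³

ΔT = +3.5 K, Δρ/ρ₀ = −αΔT = -6.65 × 10⁻⁴.
Δρ = 999 × (-6.65 × 10⁻⁴) = -0.66 kg m⁻³.
Negative Δρ: lighter below, statically unstable.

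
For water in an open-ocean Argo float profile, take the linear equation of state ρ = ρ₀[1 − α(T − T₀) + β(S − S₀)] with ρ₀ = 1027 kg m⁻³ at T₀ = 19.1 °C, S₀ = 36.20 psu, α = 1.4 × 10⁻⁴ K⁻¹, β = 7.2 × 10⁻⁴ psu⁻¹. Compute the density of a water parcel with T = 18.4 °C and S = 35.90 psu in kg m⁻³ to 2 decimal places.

1026.88 kg m⁻³

T − T₀ = -0.7 K, S − S₀ = -0.30 psu.
Bracket = 1 − α·(-0.7) + β·(-0.30) = 1 + (-1.18 × 10⁻⁴) = 0.9998820.
ρ = 1027 × 0.9998820 = 1026.88 kg m⁻³.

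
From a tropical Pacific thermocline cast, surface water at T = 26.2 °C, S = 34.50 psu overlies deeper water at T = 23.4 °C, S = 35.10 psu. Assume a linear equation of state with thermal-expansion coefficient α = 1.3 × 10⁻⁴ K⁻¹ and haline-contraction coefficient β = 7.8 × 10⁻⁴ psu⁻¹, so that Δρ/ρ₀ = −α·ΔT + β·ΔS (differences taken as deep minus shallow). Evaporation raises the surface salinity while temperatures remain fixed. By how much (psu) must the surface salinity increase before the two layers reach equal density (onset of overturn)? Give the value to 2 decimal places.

1.07 psu

Neutral buoyancy requires −α(T_deep − T_surf) + β(S_deep − S_surf′) = 0.
S_surf′ = S_deep − (α/β)·ΔT = 35.10 − (1.3 × 10⁻⁴/7.8 × 10⁻⁴)·(-2.8) = 35.5667 psu.
Increase required: 35.5667 − 34.50 = 1.0667 psu.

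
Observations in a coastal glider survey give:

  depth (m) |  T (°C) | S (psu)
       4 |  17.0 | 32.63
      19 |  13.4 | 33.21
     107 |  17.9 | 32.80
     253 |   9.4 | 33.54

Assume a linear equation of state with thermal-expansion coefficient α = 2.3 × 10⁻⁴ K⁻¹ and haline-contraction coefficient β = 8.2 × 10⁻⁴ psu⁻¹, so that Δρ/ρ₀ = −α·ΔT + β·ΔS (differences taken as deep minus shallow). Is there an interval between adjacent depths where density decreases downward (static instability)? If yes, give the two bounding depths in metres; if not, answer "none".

Evaluate Δρ/ρ₀ = −αΔT + βΔS across each adjacent pair:
  4–19 m: −αΔT+βΔS = −(2.3 × 10⁻⁴)(-3.6)+(8.2 × 10⁻⁴)(+0.58) = 1.3 × 10⁻³ → stable
  19–107 m: −αΔT+βΔS = −(2.3 × 10⁻⁴)(+4.5)+(8.2 × 10⁻⁴)(-0.41) = -1.4 × 10⁻³ → UNSTABLE
  107–253 m: −αΔT+βΔS = −(2.3 × 10⁻⁴)(-8.5)+(8.2 × 10⁻⁴)(+0.74) = 2.6 × 10⁻³ → stable
The 19–107 m interval has Δρ < 0: lighter water underlies denser water.

19–107 m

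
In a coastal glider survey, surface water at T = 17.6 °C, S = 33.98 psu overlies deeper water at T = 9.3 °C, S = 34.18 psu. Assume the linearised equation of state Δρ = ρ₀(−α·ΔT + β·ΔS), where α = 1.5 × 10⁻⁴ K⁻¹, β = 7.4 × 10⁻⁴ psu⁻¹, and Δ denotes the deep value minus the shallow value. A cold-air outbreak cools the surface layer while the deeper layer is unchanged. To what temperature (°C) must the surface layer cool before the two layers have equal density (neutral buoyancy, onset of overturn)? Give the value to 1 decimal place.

Neutral buoyancy requires Δρ = 0, i.e. −α(T_deep − T_surf′) + β(S_deep − S_surf) = 0.
T_surf′ = T_deep − (β/α)·ΔS = 9.3 − (7.4 × 10⁻⁴/1.5 × 10⁻⁴)·(+0.20) = 8.313 °C.
Cooling required: 17.6 − (8.313) = 9.287 °C.

8.3 °C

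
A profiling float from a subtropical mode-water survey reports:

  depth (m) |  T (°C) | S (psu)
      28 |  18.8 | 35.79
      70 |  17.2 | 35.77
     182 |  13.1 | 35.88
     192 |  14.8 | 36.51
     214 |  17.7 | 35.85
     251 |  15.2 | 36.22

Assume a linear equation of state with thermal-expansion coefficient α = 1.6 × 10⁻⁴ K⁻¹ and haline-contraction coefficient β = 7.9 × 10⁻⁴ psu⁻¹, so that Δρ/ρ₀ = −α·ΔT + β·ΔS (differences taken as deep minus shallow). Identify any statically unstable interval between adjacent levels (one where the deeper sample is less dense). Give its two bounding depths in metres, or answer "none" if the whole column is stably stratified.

Evaluate Δρ/ρ₀ = −αΔT + βΔS across each adjacent pair:
  28–70 m: −αΔT+βΔS = −(1.6 × 10⁻⁴)(-1.6)+(7.9 × 10⁻⁴)(-0.02) = 2.4 × 10⁻⁴ → stable
  70–182 m: −αΔT+βΔS = −(1.6 × 10⁻⁴)(-4.1)+(7.9 × 10⁻⁴)(+0.11) = 7.4 × 10⁻⁴ → stable
  182–192 m: −αΔT+βΔS = −(1.6 × 10⁻⁴)(+1.7)+(7.9 × 10⁻⁴)(+0.63) = 2.3 × 10⁻⁴ → stable
  192–214 m: −αΔT+βΔS = −(1.6 × 10⁻⁴)(+2.9)+(7.9 × 10⁻⁴)(-0.66) = -9.9 × 10⁻⁴ → UNSTABLE
  214–251 m: −αΔT+βΔS = −(1.6 × 10⁻⁴)(-2.5)+(7.9 × 10⁻⁴)(+0.37) = 6.9 × 10⁻⁴ → stable
The 192–214 m interval has Δρ < 0: lighter water underlies denser water.

192–214 m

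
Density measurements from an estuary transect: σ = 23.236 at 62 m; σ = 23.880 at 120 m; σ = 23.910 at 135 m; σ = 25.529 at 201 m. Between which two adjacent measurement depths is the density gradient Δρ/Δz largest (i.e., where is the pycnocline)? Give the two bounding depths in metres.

135–201 m

Compute the density gradient over each adjacent pair:
  62–120 m: Δρ/Δz = 0.644/58 = 0.011 kg m⁻⁴
  120–135 m: Δρ/Δz = 0.030/15 = 2.0 × 10⁻³ kg m⁻⁴
  135–201 m: Δρ/Δz = 1.619/66 = 0.025 kg m⁻⁴
The largest gradient is in the 135–201 m interval — the pycnocline.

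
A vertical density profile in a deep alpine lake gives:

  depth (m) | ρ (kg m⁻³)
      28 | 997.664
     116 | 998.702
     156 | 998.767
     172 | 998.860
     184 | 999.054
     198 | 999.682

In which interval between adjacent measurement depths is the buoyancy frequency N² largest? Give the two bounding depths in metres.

184–198 m

Compute the density gradient over each adjacent pair:
  28–116 m: Δρ/Δz = 1.038/88 = 0.012 kg m⁻⁴
  116–156 m: Δρ/Δz = 0.065/40 = 1.6 × 10⁻³ kg m⁻⁴
  156–172 m: Δρ/Δz = 0.093/16 = 5.8 × 10⁻³ kg m⁻⁴
  172–184 m: Δρ/Δz = 0.194/12 = 0.016 kg m⁻⁴
  184–198 m: Δρ/Δz = 0.628/14 = 0.045 kg m⁻⁴
The largest gradient is in the 184–198 m interval — the pycnocline.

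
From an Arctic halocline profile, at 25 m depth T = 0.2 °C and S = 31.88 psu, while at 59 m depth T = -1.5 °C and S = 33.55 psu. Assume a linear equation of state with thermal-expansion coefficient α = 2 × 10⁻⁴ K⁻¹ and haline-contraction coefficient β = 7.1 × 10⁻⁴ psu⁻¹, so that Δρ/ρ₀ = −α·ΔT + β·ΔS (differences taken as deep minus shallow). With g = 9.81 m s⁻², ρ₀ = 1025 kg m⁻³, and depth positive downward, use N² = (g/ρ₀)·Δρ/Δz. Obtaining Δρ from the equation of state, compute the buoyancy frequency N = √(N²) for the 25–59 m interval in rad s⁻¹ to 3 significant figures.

ΔT = -1.7 K, ΔS = +1.67 psu (deep − shallow).
Δρ/ρ₀ = −αΔT + βΔS = 3.40 × 10⁻⁴ + 1.1857 × 10⁻³ = 1.5257 × 10⁻³, so Δρ ≈ 1.564 kg m⁻³.
N² = (g/ρ₀)·Δρ/Δz = g·(Δρ/ρ₀)/Δz = 9.81 × 1.5257 × 10⁻³ / 34 = 4.4021 × 10⁻⁴ s⁻².
N = √(4.4021 × 10⁻⁴) = 0.020981 rad s⁻¹ ≈ 0.0210 rad s⁻¹.

0.0210 rad s⁻¹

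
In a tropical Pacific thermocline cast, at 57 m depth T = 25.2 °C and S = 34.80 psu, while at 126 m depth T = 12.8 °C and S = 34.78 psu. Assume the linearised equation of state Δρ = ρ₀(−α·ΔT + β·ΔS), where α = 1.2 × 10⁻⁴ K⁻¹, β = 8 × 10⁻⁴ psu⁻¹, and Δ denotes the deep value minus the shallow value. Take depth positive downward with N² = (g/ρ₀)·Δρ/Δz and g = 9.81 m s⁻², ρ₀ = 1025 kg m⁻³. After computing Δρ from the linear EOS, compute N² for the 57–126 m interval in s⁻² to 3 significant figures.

ΔT = -12.4 K, ΔS = -0.02 psu (deep − shallow).
Δρ/ρ₀ = −αΔT + βΔS = 1.488 × 10⁻³ − 1.60 × 10⁻⁵ = 1.472 × 10⁻³, so Δρ ≈ 1.509 kg m⁻³.
N² = (g/ρ₀)·Δρ/Δz = g·(Δρ/ρ₀)/Δz = 9.81 × 1.472 × 10⁻³ / 69 = 2.0928 × 10⁻⁴ s⁻² ≈ 2.09 × 10⁻⁴ s⁻².

2.09 × 10⁻⁴ s⁻²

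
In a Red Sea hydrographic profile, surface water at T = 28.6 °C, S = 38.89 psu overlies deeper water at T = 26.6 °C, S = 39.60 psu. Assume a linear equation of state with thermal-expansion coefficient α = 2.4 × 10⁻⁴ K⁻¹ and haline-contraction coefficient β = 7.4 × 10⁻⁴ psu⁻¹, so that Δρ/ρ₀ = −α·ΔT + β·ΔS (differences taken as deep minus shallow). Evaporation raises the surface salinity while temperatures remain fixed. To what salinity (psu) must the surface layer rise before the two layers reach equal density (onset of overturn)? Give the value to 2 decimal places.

Neutral buoyancy requires −α(T_deep − T_surf) + β(S_deep − S_surf′) = 0.
S_surf′ = S_deep − (α/β)·ΔT = 39.60 − (2.4 × 10⁻⁴/7.4 × 10⁻⁴)·(-2.0) = 40.2486 psu.
Increase required: 40.2486 − 38.89 = 1.3586 psu.

40.25 psu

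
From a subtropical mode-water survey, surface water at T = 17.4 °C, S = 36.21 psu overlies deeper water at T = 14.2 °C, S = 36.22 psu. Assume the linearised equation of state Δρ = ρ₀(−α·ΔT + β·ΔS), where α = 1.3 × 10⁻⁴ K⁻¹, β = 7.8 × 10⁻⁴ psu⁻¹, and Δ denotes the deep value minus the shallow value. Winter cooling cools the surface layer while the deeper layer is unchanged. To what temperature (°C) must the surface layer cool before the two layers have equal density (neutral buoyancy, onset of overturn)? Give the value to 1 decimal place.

14.1 °C

Neutral buoyancy requires Δρ = 0, i.e. −α(T_deep − T_surf′) + β(S_deep − S_surf) = 0.
T_surf′ = T_deep − (β/α)·ΔS = 14.2 − (7.8 × 10⁻⁴/1.3 × 10⁻⁴)·(+0.01) = 14.140 °C.
Cooling required: 17.4 − (14.140) = 3.260 °C.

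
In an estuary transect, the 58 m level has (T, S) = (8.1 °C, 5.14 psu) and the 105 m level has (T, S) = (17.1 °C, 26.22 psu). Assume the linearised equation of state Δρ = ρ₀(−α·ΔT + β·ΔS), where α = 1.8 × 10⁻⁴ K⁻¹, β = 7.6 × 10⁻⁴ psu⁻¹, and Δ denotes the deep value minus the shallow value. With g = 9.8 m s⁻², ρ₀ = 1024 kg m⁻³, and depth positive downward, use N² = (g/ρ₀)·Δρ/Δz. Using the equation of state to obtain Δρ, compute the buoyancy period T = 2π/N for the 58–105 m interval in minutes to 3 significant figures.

ΔT = +9.0 K, ΔS = +21.08 psu (deep − shallow).
Δρ/ρ₀ = −αΔT + βΔS = -1.62 × 10⁻³ + 0.0160208 = 0.0144008, so Δρ ≈ 14.75 kg m⁻³.
N² = (g/ρ₀)·Δρ/Δz = g·(Δρ/ρ₀)/Δz = 9.8 × 0.0144008 / 47 = 3.0027 × 10⁻³ s⁻².
N = √(3.0027 × 10⁻³) = 0.054797 rad s⁻¹ → T = 2π/N = 114.66 s = 1.9110 min ≈ 1.91 min.

1.91 min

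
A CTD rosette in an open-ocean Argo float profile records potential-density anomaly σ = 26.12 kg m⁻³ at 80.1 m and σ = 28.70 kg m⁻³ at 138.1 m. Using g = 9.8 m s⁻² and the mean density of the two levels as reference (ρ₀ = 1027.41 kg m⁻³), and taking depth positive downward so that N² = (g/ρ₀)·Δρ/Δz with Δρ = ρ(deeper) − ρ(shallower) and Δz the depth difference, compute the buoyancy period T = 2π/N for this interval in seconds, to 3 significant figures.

Δρ = 1028.70 − 1026.12 = 2.58 kg m⁻³ over Δz = 138.1 − 80.1 = 58 m.
N² = (9.8/1027.41) × (2.58/58) = 4.2430 × 10⁻⁴ s⁻².
N = √(4.2430 × 10⁻⁴) = 0.020599 rad s⁻¹, so T = 2π/N = 305.02 s ≈ 305 s.

305 s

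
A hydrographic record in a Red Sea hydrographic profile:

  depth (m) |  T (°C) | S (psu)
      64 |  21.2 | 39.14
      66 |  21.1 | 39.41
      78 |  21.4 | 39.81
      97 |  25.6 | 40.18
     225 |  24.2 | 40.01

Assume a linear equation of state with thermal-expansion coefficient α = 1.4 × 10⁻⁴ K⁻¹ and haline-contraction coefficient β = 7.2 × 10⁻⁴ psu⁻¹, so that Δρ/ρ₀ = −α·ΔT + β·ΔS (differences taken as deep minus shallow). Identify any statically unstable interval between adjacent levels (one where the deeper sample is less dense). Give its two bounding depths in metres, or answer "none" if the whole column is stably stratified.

Evaluate Δρ/ρ₀ = −αΔT + βΔS across each adjacent pair:
  64–66 m: −αΔT+βΔS = −(1.4 × 10⁻⁴)(-0.1)+(7.2 × 10⁻⁴)(+0.27) = 2.1 × 10⁻⁴ → stable
  66–78 m: −αΔT+βΔS = −(1.4 × 10⁻⁴)(+0.3)+(7.2 × 10⁻⁴)(+0.40) = 2.5 × 10⁻⁴ → stable
  78–97 m: −αΔT+βΔS = −(1.4 × 10⁻⁴)(+4.2)+(7.2 × 10⁻⁴)(+0.37) = -3.2 × 10⁻⁴ → UNSTABLE
  97–225 m: −αΔT+βΔS = −(1.4 × 10⁻⁴)(-1.4)+(7.2 × 10⁻⁴)(-0.17) = 7.4 × 10⁻⁵ → stable
The 78–97 m interval has Δρ < 0: lighter water underlies denser water.

78–97 m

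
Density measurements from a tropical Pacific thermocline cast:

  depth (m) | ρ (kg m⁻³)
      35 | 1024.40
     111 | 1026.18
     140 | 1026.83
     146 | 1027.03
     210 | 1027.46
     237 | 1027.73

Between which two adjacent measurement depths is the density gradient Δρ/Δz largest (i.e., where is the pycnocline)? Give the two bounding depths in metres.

140–146 m

Compute the density gradient over each adjacent pair:
  35–111 m: Δρ/Δz = 1.78/76 = 0.023 kg m⁻⁴
  111–140 m: Δρ/Δz = 0.65/29 = 0.022 kg m⁻⁴
  140–146 m: Δρ/Δz = 0.20/6 = 0.033 kg m⁻⁴
  146–210 m: Δρ/Δz = 0.43/64 = 6.7 × 10⁻³ kg m⁻⁴
  210–237 m: Δρ/Δz = 0.27/27 = 0.010 kg m⁻⁴
The largest gradient is in the 140–146 m interval — the pycnocline.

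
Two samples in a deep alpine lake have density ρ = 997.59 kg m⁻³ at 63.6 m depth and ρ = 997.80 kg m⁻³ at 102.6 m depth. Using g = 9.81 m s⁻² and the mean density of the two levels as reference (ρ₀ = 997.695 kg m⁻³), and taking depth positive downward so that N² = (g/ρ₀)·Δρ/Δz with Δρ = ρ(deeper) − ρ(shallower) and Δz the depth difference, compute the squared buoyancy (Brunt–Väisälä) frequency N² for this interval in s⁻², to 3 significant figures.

Δρ = 997.80 − 997.59 = 0.21 kg m⁻³ over Δz = 102.6 − 63.6 = 39 m.
N² = (9.81/997.695) × (0.21/39) = 5.2945 × 10⁻⁵ s⁻² ≈ 5.29 × 10⁻⁵ s⁻².

5.29 × 10⁻⁵ s⁻²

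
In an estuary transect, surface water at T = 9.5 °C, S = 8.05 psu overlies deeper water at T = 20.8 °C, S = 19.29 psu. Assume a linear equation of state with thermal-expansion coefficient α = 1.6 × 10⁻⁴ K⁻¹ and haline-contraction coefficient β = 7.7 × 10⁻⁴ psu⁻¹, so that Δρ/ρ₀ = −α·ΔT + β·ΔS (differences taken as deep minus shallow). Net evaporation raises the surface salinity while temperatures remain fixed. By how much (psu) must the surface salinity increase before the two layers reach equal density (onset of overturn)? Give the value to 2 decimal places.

8.89 psu

Neutral buoyancy requires −α(T_deep − T_surf) + β(S_deep − S_surf′) = 0.
S_surf′ = S_deep − (α/β)·ΔT = 19.29 − (1.6 × 10⁻⁴/7.7 × 10⁻⁴)·(+11.3) = 16.9419 psu.
Increase required: 16.9419 − 8.05 = 8.8919 psu.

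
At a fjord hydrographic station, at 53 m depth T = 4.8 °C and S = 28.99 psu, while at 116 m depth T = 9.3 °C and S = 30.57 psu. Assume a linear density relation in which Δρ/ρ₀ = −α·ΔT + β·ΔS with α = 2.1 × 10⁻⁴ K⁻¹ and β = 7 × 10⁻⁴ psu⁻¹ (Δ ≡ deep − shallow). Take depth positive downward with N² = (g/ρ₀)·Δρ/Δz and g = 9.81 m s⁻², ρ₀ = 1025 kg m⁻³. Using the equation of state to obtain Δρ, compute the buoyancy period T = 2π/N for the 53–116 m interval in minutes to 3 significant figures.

20.9 min

ΔT = +4.5 K, ΔS = +1.58 psu (deep − shallow).
Δρ/ρ₀ = −αΔT + βΔS = -9.45 × 10⁻⁴ + 1.106 × 10⁻³ = 1.61 × 10⁻⁴, so Δρ ≈ 0.1650 kg m⁻³.
N² = (g/ρ₀)·Δρ/Δz = g·(Δρ/ρ₀)/Δz = 9.81 × 1.61 × 10⁻⁴ / 63 = 2.5070 × 10⁻⁵ s⁻².
N = √(2.5070 × 10⁻⁵) = 5.0070 × 10⁻³ rad s⁻¹ → T = 2π/N = 1.2549 × 10³ s = 20.915 min ≈ 20.9 min.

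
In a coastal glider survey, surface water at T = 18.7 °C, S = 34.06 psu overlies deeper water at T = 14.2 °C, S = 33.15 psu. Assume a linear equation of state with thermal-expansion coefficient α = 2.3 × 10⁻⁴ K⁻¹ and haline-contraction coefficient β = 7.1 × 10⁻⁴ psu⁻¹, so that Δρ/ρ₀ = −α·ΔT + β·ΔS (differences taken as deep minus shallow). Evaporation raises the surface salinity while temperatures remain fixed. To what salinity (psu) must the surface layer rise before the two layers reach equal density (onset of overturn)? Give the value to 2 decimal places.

Neutral buoyancy requires −α(T_deep − T_surf) + β(S_deep − S_surf′) = 0.
S_surf′ = S_deep − (α/β)·ΔT = 33.15 − (2.3 × 10⁻⁴/7.1 × 10⁻⁴)·(-4.5) = 34.6077 psu.
Increase required: 34.6077 − 34.06 = 0.5477 psu.

34.61 psu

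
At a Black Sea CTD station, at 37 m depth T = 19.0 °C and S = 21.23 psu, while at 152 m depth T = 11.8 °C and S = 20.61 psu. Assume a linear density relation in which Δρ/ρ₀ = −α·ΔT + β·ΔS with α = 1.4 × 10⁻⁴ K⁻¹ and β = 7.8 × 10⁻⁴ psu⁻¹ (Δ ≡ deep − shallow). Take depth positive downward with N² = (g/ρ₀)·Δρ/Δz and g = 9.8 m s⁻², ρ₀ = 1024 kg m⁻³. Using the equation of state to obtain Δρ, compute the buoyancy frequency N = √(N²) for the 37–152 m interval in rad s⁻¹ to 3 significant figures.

6.68 × 10⁻³ rad s⁻¹

ΔT = -7.2 K, ΔS = -0.62 psu (deep − shallow).
Δρ/ρ₀ = −αΔT + βΔS = 1.008 × 10⁻³ − 4.836 × 10⁻⁴ = 5.244 × 10⁻⁴, so Δρ ≈ 0.5370 kg m⁻³.
N² = (g/ρ₀)·Δρ/Δz = g·(Δρ/ρ₀)/Δz = 9.8 × 5.244 × 10⁻⁴ / 115 = 4.4688 × 10⁻⁵ s⁻².
N = √(4.4688 × 10⁻⁵) = 6.6849 × 10⁻³ rad s⁻¹ ≈ 6.68 × 10⁻³ rad s⁻¹.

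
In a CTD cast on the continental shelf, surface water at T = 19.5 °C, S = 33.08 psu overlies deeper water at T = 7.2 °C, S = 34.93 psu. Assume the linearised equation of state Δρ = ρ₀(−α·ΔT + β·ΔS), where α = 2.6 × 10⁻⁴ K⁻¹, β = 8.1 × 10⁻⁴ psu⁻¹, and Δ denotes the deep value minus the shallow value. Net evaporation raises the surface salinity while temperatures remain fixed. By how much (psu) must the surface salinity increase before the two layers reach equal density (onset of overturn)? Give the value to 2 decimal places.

5.80 psu

Neutral buoyancy requires −α(T_deep − T_surf) + β(S_deep − S_surf′) = 0.
S_surf′ = S_deep − (α/β)·ΔT = 34.93 − (2.6 × 10⁻⁴/8.1 × 10⁻⁴)·(-12.3) = 38.8781 psu.
Increase required: 38.8781 − 33.08 = 5.7981 psu.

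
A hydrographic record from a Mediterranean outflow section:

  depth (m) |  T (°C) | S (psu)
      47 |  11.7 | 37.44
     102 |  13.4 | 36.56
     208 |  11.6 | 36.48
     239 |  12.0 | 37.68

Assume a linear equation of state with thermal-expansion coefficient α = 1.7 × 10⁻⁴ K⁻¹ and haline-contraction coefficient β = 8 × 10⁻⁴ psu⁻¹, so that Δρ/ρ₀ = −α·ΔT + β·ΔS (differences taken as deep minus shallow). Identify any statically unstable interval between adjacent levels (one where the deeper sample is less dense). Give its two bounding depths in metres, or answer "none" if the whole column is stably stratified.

Evaluate Δρ/ρ₀ = −αΔT + βΔS across each adjacent pair:
  47–102 m: −αΔT+βΔS = −(1.7 × 10⁻⁴)(+1.7)+(8 × 10⁻⁴)(-0.88) = -9.9 × 10⁻⁴ → UNSTABLE
  102–208 m: −αΔT+βΔS = −(1.7 × 10⁻⁴)(-1.8)+(8 × 10⁻⁴)(-0.08) = 2.4 × 10⁻⁴ → stable
  208–239 m: −αΔT+βΔS = −(1.7 × 10⁻⁴)(+0.4)+(8 × 10⁻⁴)(+1.20) = 8.9 × 10⁻⁴ → stable
The 47–102 m interval has Δρ < 0: lighter water underlies denser water.

47–102 m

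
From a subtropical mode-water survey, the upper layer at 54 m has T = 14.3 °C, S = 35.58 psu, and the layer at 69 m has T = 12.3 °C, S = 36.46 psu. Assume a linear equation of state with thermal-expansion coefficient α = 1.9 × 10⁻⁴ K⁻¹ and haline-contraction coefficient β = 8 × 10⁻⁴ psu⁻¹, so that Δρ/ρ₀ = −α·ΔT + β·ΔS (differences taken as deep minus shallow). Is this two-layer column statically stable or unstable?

stable

ΔT = 12.3 − 14.3 = -2.0 K and ΔS = 36.46 − 35.58 = +0.88 psu (deep − shallow).
−αΔT = 3.80 × 10⁻⁴; βΔS = 7.04 × 10⁻⁴; sum Δρ/ρ₀ = 1.084 × 10⁻³.
Δρ/ρ₀ > 0, so Δρ > 0: deeper water is denser → statically stable.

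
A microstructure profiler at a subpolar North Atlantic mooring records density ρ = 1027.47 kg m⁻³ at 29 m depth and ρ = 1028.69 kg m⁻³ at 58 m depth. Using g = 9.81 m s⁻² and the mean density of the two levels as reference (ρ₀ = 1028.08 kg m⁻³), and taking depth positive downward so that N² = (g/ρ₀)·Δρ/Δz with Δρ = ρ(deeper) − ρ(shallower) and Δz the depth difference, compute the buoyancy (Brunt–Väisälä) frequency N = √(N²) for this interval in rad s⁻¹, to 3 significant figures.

Δρ = 1028.69 − 1027.47 = 1.22 kg m⁻³ over Δz = 58 − 29 = 29 m.
N² = (9.81/1028.08) × (1.22/29) = 4.0142 × 10⁻⁴ s⁻².
N = √(4.0142 × 10⁻⁴) = 0.020035 rad s⁻¹ ≈ 0.0200 rad s⁻¹.

0.0200 rad s⁻¹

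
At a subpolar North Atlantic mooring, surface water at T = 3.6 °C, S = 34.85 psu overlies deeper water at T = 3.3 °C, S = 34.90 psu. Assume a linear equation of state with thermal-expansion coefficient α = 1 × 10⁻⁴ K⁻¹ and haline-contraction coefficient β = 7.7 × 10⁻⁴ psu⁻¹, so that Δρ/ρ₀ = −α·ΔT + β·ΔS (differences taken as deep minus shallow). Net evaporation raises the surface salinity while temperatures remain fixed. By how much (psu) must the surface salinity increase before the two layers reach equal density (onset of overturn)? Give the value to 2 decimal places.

0.09 psu

Neutral buoyancy requires −α(T_deep − T_surf) + β(S_deep − S_surf′) = 0.
S_surf′ = S_deep − (α/β)·ΔT = 34.90 − (1 × 10⁻⁴/7.7 × 10⁻⁴)·(-0.3) = 34.9390 psu.
Increase required: 34.9390 − 34.85 = 0.0890 psu.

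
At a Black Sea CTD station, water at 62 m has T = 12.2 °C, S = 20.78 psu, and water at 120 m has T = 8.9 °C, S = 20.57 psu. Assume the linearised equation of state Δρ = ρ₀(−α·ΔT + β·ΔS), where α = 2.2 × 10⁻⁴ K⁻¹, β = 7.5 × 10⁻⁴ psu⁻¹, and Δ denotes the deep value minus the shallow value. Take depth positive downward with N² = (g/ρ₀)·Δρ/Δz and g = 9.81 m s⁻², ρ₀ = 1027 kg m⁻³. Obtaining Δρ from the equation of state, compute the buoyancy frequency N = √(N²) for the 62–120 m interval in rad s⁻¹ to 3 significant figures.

9.81 × 10⁻³ rad s⁻¹

ΔT = -3.3 K, ΔS = -0.21 psu (deep − shallow).
Δρ/ρ₀ = −αΔT + βΔS = 7.26 × 10⁻⁴ − 1.575 × 10⁻⁴ = 5.685 × 10⁻⁴, so Δρ ≈ 0.5838 kg m⁻³.
N² = (g/ρ₀)·Δρ/Δz = g·(Δρ/ρ₀)/Δz = 9.81 × 5.685 × 10⁻⁴ / 58 = 9.6155 × 10⁻⁵ s⁻².
N = √(9.6155 × 10⁻⁵) = 9.8059 × 10⁻³ rad s⁻¹ ≈ 9.81 × 10⁻³ rad s⁻¹.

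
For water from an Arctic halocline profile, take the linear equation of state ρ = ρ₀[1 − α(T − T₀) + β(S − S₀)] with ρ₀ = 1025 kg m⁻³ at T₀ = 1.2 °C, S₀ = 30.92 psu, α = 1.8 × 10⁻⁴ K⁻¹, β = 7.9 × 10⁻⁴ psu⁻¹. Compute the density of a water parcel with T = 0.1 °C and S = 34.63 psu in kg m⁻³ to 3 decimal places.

T − T₀ = -1.1 K, S − S₀ = +3.71 psu.
Bracket = 1 − α·(-1.1) + β·(+3.71) = 1 + (3.1289 × 10⁻³) = 1.0031289.
ρ = 1025 × 1.0031289 = 1028.207 kg m⁻³.

1028.207 kg m⁻³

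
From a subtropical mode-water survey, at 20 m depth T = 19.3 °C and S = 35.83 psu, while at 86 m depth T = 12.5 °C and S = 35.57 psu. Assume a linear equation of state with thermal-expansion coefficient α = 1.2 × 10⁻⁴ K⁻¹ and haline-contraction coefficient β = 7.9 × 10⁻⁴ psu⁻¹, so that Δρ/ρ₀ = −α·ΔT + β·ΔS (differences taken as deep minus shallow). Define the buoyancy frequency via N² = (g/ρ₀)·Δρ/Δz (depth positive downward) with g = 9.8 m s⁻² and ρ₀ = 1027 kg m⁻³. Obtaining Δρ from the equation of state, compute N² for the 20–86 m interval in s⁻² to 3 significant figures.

9.07 × 10⁻⁵ s⁻²

ΔT = -6.8 K, ΔS = -0.26 psu (deep − shallow).
Δρ/ρ₀ = −αΔT + βΔS = 8.16 × 10⁻⁴ − 2.054 × 10⁻⁴ = 6.106 × 10⁻⁴, so Δρ ≈ 0.6271 kg m⁻³.
N² = (g/ρ₀)·Δρ/Δz = g·(Δρ/ρ₀)/Δz = 9.8 × 6.106 × 10⁻⁴ / 66 = 9.0665 × 10⁻⁵ s⁻² ≈ 9.07 × 10⁻⁵ s⁻².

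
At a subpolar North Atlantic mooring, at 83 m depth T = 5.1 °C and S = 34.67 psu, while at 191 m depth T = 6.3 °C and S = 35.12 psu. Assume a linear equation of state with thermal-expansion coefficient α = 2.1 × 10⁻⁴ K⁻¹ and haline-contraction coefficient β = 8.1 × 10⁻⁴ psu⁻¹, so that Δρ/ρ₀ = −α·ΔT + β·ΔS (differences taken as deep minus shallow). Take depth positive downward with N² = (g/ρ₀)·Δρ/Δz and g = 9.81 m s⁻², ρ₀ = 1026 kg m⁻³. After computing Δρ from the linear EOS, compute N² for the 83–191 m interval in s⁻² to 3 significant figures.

1.02 × 10⁻⁵ s⁻²

ΔT = +1.2 K, ΔS = +0.45 psu (deep − shallow).
Δρ/ρ₀ = −αΔT + βΔS = -2.52 × 10⁻⁴ + 3.645 × 10⁻⁴ = 1.125 × 10⁻⁴, so Δρ ≈ 0.1154 kg m⁻³.
N² = (g/ρ₀)·Δρ/Δz = g·(Δρ/ρ₀)/Δz = 9.81 × 1.125 × 10⁻⁴ / 108 = 1.0219 × 10⁻⁵ s⁻² ≈ 1.02 × 10⁻⁵ s⁻².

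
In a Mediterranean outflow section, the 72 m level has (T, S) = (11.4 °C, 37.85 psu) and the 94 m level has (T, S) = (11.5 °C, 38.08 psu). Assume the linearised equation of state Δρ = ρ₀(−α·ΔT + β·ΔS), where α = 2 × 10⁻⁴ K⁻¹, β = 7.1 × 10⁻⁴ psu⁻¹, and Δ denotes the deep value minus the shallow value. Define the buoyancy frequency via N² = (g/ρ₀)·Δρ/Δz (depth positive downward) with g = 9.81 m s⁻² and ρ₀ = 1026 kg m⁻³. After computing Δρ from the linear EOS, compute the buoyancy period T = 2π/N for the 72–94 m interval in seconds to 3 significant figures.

ΔT = +0.1 K, ΔS = +0.23 psu (deep − shallow).
Δρ/ρ₀ = −αΔT + βΔS = -2.00 × 10⁻⁵ + 1.633 × 10⁻⁴ = 1.433 × 10⁻⁴, so Δρ ≈ 0.1470 kg m⁻³.
N² = (g/ρ₀)·Δρ/Δz = g·(Δρ/ρ₀)/Δz = 9.81 × 1.433 × 10⁻⁴ / 22 = 6.3899 × 10⁻⁵ s⁻².
N = √(6.3899 × 10⁻⁵) = 7.9937 × 10⁻³ rad s⁻¹ → T = 2π/N = 786.02 s ≈ 786 s.

786 s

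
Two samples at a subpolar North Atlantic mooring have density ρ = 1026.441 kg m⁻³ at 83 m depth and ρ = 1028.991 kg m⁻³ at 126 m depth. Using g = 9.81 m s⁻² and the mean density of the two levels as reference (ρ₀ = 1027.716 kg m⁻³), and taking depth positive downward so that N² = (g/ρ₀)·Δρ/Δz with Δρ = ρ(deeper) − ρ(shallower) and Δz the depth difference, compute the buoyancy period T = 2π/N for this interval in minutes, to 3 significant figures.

Δρ = 1028.991 − 1026.441 = 2.550 kg m⁻³ over Δz = 126 − 83 = 43 m.
N² = (9.81/1027.716) × (2.550/43) = 5.6607 × 10⁻⁴ s⁻².
N = √(5.6607 × 10⁻⁴) = 0.023792 rad s⁻¹, so T = 2π/N = 264.09 s = 4.4015 min ≈ 4.40 min.

4.40 min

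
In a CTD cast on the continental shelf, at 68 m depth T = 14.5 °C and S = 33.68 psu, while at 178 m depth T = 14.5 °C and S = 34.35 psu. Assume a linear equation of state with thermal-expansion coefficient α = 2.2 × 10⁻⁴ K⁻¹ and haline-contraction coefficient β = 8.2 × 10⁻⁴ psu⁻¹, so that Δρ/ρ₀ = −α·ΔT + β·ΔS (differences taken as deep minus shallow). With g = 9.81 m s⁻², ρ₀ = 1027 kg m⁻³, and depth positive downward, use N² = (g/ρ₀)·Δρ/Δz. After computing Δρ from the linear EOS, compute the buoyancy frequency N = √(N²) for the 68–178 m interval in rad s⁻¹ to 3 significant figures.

7.00 × 10⁻³ rad s⁻¹

ΔT = +0.0 K, ΔS = +0.67 psu (deep − shallow).
Δρ/ρ₀ = −αΔT + βΔS = 0 + 5.494 × 10⁻⁴ = 5.494 × 10⁻⁴, so Δρ ≈ 0.5642 kg m⁻³.
N² = (g/ρ₀)·Δρ/Δz = g·(Δρ/ρ₀)/Δz = 9.81 × 5.494 × 10⁻⁴ / 110 = 4.8996 × 10⁻⁵ s⁻².
N = √(4.8996 × 10⁻⁵) = 6.9997 × 10⁻³ rad s⁻¹ ≈ 7.00 × 10⁻³ rad s⁻¹.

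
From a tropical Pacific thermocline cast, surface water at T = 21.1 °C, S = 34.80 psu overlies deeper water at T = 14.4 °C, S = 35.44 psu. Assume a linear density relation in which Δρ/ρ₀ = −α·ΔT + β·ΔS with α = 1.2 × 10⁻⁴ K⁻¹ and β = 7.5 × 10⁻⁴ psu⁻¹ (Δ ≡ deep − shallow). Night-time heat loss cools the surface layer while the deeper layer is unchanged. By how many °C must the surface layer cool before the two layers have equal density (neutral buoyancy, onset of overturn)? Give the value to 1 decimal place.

Neutral buoyancy requires Δρ = 0, i.e. −α(T_deep − T_surf′) + β(S_deep − S_surf) = 0.
T_surf′ = T_deep − (β/α)·ΔS = 14.4 − (7.5 × 10⁻⁴/1.2 × 10⁻⁴)·(+0.64) = 10.400 °C.
Cooling required: 21.1 − (10.400) = 10.700 °C.

10.7 °C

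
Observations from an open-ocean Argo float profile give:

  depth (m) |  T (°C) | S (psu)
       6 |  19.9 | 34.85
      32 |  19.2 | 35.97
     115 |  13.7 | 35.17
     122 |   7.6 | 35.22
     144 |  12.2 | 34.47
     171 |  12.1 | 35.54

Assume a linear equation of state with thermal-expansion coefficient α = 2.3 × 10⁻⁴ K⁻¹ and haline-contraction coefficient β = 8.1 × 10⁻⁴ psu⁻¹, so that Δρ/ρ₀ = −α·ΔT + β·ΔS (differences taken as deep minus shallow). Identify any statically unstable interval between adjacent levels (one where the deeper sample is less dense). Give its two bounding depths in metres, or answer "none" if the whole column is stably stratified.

Evaluate Δρ/ρ₀ = −αΔT + βΔS across each adjacent pair:
  6–32 m: −αΔT+βΔS = −(2.3 × 10⁻⁴)(-0.7)+(8.1 × 10⁻⁴)(+1.12) = 1.1 × 10⁻³ → stable
  32–115 m: −αΔT+βΔS = −(2.3 × 10⁻⁴)(-5.5)+(8.1 × 10⁻⁴)(-0.80) = 6.2 × 10⁻⁴ → stable
  115–122 m: −αΔT+βΔS = −(2.3 × 10⁻⁴)(-6.1)+(8.1 × 10⁻⁴)(+0.05) = 1.4 × 10⁻³ → stable
  122–144 m: −αΔT+βΔS = −(2.3 × 10⁻⁴)(+4.6)+(8.1 × 10⁻⁴)(-0.75) = -1.7 × 10⁻³ → UNSTABLE
  144–171 m: −αΔT+βΔS = −(2.3 × 10⁻⁴)(-0.1)+(8.1 × 10⁻⁴)(+1.07) = 8.9 × 10⁻⁴ → stable
The 122–144 m interval has Δρ < 0: lighter water underlies denser water.

122–144 m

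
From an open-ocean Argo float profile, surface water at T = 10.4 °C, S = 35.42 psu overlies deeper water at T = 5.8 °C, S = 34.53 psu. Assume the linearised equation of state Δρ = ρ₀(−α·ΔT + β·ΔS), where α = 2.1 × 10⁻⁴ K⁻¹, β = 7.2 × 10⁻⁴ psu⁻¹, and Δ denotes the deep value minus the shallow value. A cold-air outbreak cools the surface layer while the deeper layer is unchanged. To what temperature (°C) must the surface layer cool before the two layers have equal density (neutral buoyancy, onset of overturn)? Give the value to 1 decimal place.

8.9 °C

Neutral buoyancy requires Δρ = 0, i.e. −α(T_deep − T_surf′) + β(S_deep − S_surf) = 0.
T_surf′ = T_deep − (β/α)·ΔS = 5.8 − (7.2 × 10⁻⁴/2.1 × 10⁻⁴)·(-0.89) = 8.851 °C.
Cooling required: 10.4 − (8.851) = 1.549 °C.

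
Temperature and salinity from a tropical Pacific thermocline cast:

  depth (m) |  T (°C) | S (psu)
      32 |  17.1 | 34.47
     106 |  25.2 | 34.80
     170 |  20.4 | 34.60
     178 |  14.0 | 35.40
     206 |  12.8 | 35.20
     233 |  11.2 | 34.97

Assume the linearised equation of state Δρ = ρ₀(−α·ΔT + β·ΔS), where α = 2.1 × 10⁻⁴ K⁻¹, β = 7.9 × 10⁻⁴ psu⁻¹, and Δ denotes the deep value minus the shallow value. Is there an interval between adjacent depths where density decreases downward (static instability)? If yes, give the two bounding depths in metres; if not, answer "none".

32–106 m

Evaluate Δρ/ρ₀ = −αΔT + βΔS across each adjacent pair:
  32–106 m: −αΔT+βΔS = −(2.1 × 10⁻⁴)(+8.1)+(7.9 × 10⁻⁴)(+0.33) = -1.4 × 10⁻³ → UNSTABLE
  106–170 m: −αΔT+βΔS = −(2.1 × 10⁻⁴)(-4.8)+(7.9 × 10⁻⁴)(-0.20) = 8.5 × 10⁻⁴ → stable
  170–178 m: −αΔT+βΔS = −(2.1 × 10⁻⁴)(-6.4)+(7.9 × 10⁻⁴)(+0.80) = 2.0 × 10⁻³ → stable
  178–206 m: −αΔT+βΔS = −(2.1 × 10⁻⁴)(-1.2)+(7.9 × 10⁻⁴)(-0.20) = 9.4 × 10⁻⁵ → stable
  206–233 m: −αΔT+βΔS = −(2.1 × 10⁻⁴)(-1.6)+(7.9 × 10⁻⁴)(-0.23) = 1.5 × 10⁻⁴ → stable
The 32–106 m interval has Δρ < 0: lighter water underlies denser water.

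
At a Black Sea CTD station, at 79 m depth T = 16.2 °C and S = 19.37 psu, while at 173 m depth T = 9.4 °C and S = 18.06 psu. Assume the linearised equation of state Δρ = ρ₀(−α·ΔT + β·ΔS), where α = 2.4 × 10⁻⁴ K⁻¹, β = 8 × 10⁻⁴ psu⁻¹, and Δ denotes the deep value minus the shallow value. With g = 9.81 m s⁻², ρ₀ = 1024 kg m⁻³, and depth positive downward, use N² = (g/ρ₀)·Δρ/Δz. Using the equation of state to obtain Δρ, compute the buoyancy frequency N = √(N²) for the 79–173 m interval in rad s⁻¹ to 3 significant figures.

ΔT = -6.8 K, ΔS = -1.31 psu (deep − shallow).
Δρ/ρ₀ = −αΔT + βΔS = 1.632 × 10⁻³ − 1.048 × 10⁻³ = 5.84 × 10⁻⁴, so Δρ ≈ 0.5980 kg m⁻³.
N² = (g/ρ₀)·Δρ/Δz = g·(Δρ/ρ₀)/Δz = 9.81 × 5.84 × 10⁻⁴ / 94 = 6.0947 × 10⁻⁵ s⁻².
N = √(6.0947 × 10⁻⁵) = 7.8069 × 10⁻³ rad s⁻¹ ≈ 7.81 × 10⁻³ rad s⁻¹.

7.81 × 10⁻³ rad s⁻¹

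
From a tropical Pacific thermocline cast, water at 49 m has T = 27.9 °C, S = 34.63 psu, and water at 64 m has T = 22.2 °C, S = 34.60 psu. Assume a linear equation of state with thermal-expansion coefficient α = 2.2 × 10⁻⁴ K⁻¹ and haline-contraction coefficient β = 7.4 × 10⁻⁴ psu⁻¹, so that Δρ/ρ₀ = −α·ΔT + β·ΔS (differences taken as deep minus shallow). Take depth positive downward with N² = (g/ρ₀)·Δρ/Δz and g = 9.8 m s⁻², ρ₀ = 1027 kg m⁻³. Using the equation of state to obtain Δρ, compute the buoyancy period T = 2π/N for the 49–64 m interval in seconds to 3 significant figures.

221 s

ΔT = -5.7 K, ΔS = -0.03 psu (deep − shallow).
Δρ/ρ₀ = −αΔT + βΔS = 1.254 × 10⁻³ − 2.22 × 10⁻⁵ = 1.2318 × 10⁻³, so Δρ ≈ 1.265 kg m⁻³.
N² = (g/ρ₀)·Δρ/Δz = g·(Δρ/ρ₀)/Δz = 9.8 × 1.2318 × 10⁻³ / 15 = 8.0478 × 10⁻⁴ s⁻².
N = √(8.0478 × 10⁻⁴) = 0.028369 rad s⁻¹ → T = 2π/N = 221.48 s ≈ 221 s.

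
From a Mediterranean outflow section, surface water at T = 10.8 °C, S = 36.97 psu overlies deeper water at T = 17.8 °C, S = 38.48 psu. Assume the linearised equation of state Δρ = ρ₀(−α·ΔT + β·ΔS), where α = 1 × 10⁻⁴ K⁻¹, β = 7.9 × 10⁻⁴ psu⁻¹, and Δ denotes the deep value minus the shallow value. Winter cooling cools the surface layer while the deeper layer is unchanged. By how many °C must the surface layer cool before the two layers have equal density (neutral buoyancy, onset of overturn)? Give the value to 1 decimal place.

4.9 °C

Neutral buoyancy requires Δρ = 0, i.e. −α(T_deep − T_surf′) + β(S_deep − S_surf) = 0.
T_surf′ = T_deep − (β/α)·ΔS = 17.8 − (7.9 × 10⁻⁴/1 × 10⁻⁴)·(+1.51) = 5.871 °C.
Cooling required: 10.8 − (5.871) = 4.929 °C.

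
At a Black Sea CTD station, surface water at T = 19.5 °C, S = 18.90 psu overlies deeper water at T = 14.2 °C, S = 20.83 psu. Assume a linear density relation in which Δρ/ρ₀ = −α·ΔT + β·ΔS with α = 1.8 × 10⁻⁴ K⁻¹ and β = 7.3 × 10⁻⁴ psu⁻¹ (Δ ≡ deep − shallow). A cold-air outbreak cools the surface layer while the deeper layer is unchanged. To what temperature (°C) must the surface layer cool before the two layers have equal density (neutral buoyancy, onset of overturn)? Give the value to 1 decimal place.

Neutral buoyancy requires Δρ = 0, i.e. −α(T_deep − T_surf′) + β(S_deep − S_surf) = 0.
T_surf′ = T_deep − (β/α)·ΔS = 14.2 − (7.3 × 10⁻⁴/1.8 × 10⁻⁴)·(+1.93) = 6.373 °C.
Cooling required: 19.5 − (6.373) = 13.127 °C.

6.4 °C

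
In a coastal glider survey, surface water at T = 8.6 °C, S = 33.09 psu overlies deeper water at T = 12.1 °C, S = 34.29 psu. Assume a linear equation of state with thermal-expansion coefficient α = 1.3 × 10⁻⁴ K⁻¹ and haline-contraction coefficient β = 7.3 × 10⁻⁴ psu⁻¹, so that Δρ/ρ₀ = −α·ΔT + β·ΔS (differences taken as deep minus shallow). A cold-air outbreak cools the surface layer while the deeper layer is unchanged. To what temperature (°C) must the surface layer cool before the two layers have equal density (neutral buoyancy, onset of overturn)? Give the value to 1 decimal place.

5.4 °C

Neutral buoyancy requires Δρ = 0, i.e. −α(T_deep − T_surf′) + β(S_deep − S_surf) = 0.
T_surf′ = T_deep − (β/α)·ΔS = 12.1 − (7.3 × 10⁻⁴/1.3 × 10⁻⁴)·(+1.20) = 5.362 °C.
Cooling required: 8.6 − (5.362) = 3.238 °C.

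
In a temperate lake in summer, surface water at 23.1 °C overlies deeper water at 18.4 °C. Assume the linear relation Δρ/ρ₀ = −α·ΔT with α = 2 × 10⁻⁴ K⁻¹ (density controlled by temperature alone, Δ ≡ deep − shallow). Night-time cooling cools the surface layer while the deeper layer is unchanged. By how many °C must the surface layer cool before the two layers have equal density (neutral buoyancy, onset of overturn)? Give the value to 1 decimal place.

With temperature the only control, equal density requires T_surf′ = T_deep.
T_surf′ = 18.4 °C.
Cooling required: 23.1 − 18.4 = 4.7 °C.

4.7 °C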